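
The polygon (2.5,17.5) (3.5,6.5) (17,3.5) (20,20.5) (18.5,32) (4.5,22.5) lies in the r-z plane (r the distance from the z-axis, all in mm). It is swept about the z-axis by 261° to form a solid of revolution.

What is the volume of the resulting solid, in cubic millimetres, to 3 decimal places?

Profile (r,z), 6 vertices: (2.5,17.5) (3.5,6.5) (17,3.5) (20,20.5) (18.5,32) (4.5,22.5)
edge 0: (2.5,17.5)→(3.5,6.5)  cross = 2.5·6.5 − 3.5·17.5 = -45.0000; (r_i+r_j)·cross = 6·-45.0000 = -270.0000
edge 1: (3.5,6.5)→(17,3.5)  cross = 3.5·3.5 − 17·6.5 = -98.2500; (r_i+r_j)·cross = 20.5·-98.2500 = -2014.1250
edge 2: (17,3.5)→(20,20.5)  cross = 17·20.5 − 20·3.5 = 278.5000; (r_i+r_j)·cross = 37·278.5000 = 10304.5000
edge 3: (20,20.5)→(18.5,32)  cross = 20·32 − 18.5·20.5 = 260.7500; (r_i+r_j)·cross = 38.5·260.7500 = 10038.8750
edge 4: (18.5,32)→(4.5,22.5)  cross = 18.5·22.5 − 4.5·32 = 272.2500; (r_i+r_j)·cross = 23·272.2500 = 6261.7500
edge 5: (4.5,22.5)→(2.5,17.5)  cross = 4.5·17.5 − 2.5·22.5 = 22.5000; (r_i+r_j)·cross = 7·22.5000 = 157.5000
Σcross = 690.7500 → A = |Σcross|/2 = 345.3750 mm²
Σ(r_i+r_j)·cross = 24478.5000 → first moment M = |Σ|/6 = 4079.7500
R_c = M/A = 4079.7500/345.3750 = 11.8125 mm
θ = 261° = 4.555309 rad
V = θ·R_c·A = 4.555309·11.8125·345.3750 = 18584.523 mm³

Volume = 18584.523 mm³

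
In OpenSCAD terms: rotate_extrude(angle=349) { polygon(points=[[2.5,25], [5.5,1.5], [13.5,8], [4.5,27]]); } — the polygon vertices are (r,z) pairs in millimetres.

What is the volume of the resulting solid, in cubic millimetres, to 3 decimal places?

Volume = 5694.510 mm³

Profile (r,z), 4 vertices: (2.5,25) (5.5,1.5) (13.5,8) (4.5,27)
edge 0: (2.5,25)→(5.5,1.5)  cross = 2.5·1.5 − 5.5·25 = -133.7500; (r_i+r_j)·cross = 8·-133.7500 = -1070.0000
edge 1: (5.5,1.5)→(13.5,8)  cross = 5.5·8 − 13.5·1.5 = 23.7500; (r_i+r_j)·cross = 19·23.7500 = 451.2500
edge 2: (13.5,8)→(4.5,27)  cross = 13.5·27 − 4.5·8 = 328.5000; (r_i+r_j)·cross = 18·328.5000 = 5913.0000
edge 3: (4.5,27)→(2.5,25)  cross = 4.5·25 − 2.5·27 = 45.0000; (r_i+r_j)·cross = 7·45.0000 = 315.0000
Σcross = 263.5000 → A = |Σcross|/2 = 131.7500 mm²
Σ(r_i+r_j)·cross = 5609.2500 → first moment M = |Σ|/6 = 934.8750
R_c = M/A = 934.8750/131.7500 = 7.0958 mm
θ = 349° = 6.091199 rad
V = θ·R_c·A = 6.091199·7.0958·131.7500 = 5694.510 mm³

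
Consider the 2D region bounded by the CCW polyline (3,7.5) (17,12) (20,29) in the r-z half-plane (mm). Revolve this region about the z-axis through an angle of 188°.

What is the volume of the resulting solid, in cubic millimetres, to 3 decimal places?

Profile (r,z), 3 vertices: (3,7.5) (17,12) (20,29)
edge 0: (3,7.5)→(17,12)  cross = 3·12 − 17·7.5 = -91.5000; (r_i+r_j)·cross = 20·-91.5000 = -1830.0000
edge 1: (17,12)→(20,29)  cross = 17·29 − 20·12 = 253.0000; (r_i+r_j)·cross = 37·253.0000 = 9361.0000
edge 2: (20,29)→(3,7.5)  cross = 20·7.5 − 3·29 = 63.0000; (r_i+r_j)·cross = 23·63.0000 = 1449.0000
Σcross = 224.5000 → A = |Σcross|/2 = 112.2500 mm²
Σ(r_i+r_j)·cross = 8980.0000 → first moment M = |Σ|/6 = 1496.6667
R_c = M/A = 1496.6667/112.2500 = 13.3333 mm
θ = 188° = 3.281219 rad
V = θ·R_c·A = 3.281219·13.3333·112.2500 = 4910.891 mm³

Volume = 4910.891 mm³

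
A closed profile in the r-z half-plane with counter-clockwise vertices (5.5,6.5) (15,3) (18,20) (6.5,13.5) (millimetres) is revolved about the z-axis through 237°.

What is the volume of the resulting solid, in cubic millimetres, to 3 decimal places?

Volume = 6095.719 mm³

Profile (r,z), 4 vertices: (5.5,6.5) (15,3) (18,20) (6.5,13.5)
edge 0: (5.5,6.5)→(15,3)  cross = 5.5·3 − 15·6.5 = -81.0000; (r_i+r_j)·cross = 20.5·-81.0000 = -1660.5000
edge 1: (15,3)→(18,20)  cross = 15·20 − 18·3 = 246.0000; (r_i+r_j)·cross = 33·246.0000 = 8118.0000
edge 2: (18,20)→(6.5,13.5)  cross = 18·13.5 − 6.5·20 = 113.0000; (r_i+r_j)·cross = 24.5·113.0000 = 2768.5000
edge 3: (6.5,13.5)→(5.5,6.5)  cross = 6.5·6.5 − 5.5·13.5 = -32.0000; (r_i+r_j)·cross = 12·-32.0000 = -384.0000
Σcross = 246.0000 → A = |Σcross|/2 = 123.0000 mm²
Σ(r_i+r_j)·cross = 8842.0000 → first moment M = |Σ|/6 = 1473.6667
R_c = M/A = 1473.6667/123.0000 = 11.9810 mm
θ = 237° = 4.136430 rad
V = θ·R_c·A = 4.136430·11.9810·123.0000 = 6095.719 mm³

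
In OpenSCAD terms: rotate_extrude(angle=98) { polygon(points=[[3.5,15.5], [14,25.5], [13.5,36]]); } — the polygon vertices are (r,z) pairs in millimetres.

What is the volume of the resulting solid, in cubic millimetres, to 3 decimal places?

Volume = 1018.485 mm³

Profile (r,z), 3 vertices: (3.5,15.5) (14,25.5) (13.5,36)
edge 0: (3.5,15.5)→(14,25.5)  cross = 3.5·25.5 − 14·15.5 = -127.7500; (r_i+r_j)·cross = 17.5·-127.7500 = -2235.6250
edge 1: (14,25.5)→(13.5,36)  cross = 14·36 − 13.5·25.5 = 159.7500; (r_i+r_j)·cross = 27.5·159.7500 = 4393.1250
edge 2: (13.5,36)→(3.5,15.5)  cross = 13.5·15.5 − 3.5·36 = 83.2500; (r_i+r_j)·cross = 17·83.2500 = 1415.2500
Σcross = 115.2500 → A = |Σcross|/2 = 57.6250 mm²
Σ(r_i+r_j)·cross = 3572.7500 → first moment M = |Σ|/6 = 595.4583
R_c = M/A = 595.4583/57.6250 = 10.3333 mm
θ = 98° = 1.710423 rad
V = θ·R_c·A = 1.710423·10.3333·57.6250 = 1018.485 mm³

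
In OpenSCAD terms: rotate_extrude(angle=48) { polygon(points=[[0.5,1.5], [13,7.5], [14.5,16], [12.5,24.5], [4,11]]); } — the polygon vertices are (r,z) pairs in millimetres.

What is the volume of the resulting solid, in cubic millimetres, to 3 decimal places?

Profile (r,z), 5 vertices: (0.5,1.5) (13,7.5) (14.5,16) (12.5,24.5) (4,11)
edge 0: (0.5,1.5)→(13,7.5)  cross = 0.5·7.5 − 13·1.5 = -15.7500; (r_i+r_j)·cross = 13.5·-15.7500 = -212.6250
edge 1: (13,7.5)→(14.5,16)  cross = 13·16 − 14.5·7.5 = 99.2500; (r_i+r_j)·cross = 27.5·99.2500 = 2729.3750
edge 2: (14.5,16)→(12.5,24.5)  cross = 14.5·24.5 − 12.5·16 = 155.2500; (r_i+r_j)·cross = 27·155.2500 = 4191.7500
edge 3: (12.5,24.5)→(4,11)  cross = 12.5·11 − 4·24.5 = 39.5000; (r_i+r_j)·cross = 16.5·39.5000 = 651.7500
edge 4: (4,11)→(0.5,1.5)  cross = 4·1.5 − 0.5·11 = 0.5000; (r_i+r_j)·cross = 4.5·0.5000 = 2.2500
Σcross = 278.7500 → A = |Σcross|/2 = 139.3750 mm²
Σ(r_i+r_j)·cross = 7362.5000 → first moment M = |Σ|/6 = 1227.0833
R_c = M/A = 1227.0833/139.3750 = 8.8042 mm
θ = 48° = 0.837758 rad
V = θ·R_c·A = 0.837758·8.8042·139.3750 = 1027.999 mm³

Volume = 1027.999 mm³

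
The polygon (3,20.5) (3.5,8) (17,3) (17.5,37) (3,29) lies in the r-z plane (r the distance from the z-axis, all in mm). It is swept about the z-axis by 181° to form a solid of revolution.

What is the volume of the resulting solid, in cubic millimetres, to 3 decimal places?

Volume = 13152.885 mm³

Profile (r,z), 5 vertices: (3,20.5) (3.5,8) (17,3) (17.5,37) (3,29)
edge 0: (3,20.5)→(3.5,8)  cross = 3·8 − 3.5·20.5 = -47.7500; (r_i+r_j)·cross = 6.5·-47.7500 = -310.3750
edge 1: (3.5,8)→(17,3)  cross = 3.5·3 − 17·8 = -125.5000; (r_i+r_j)·cross = 20.5·-125.5000 = -2572.7500
edge 2: (17,3)→(17.5,37)  cross = 17·37 − 17.5·3 = 576.5000; (r_i+r_j)·cross = 34.5·576.5000 = 19889.2500
edge 3: (17.5,37)→(3,29)  cross = 17.5·29 − 3·37 = 396.5000; (r_i+r_j)·cross = 20.5·396.5000 = 8128.2500
edge 4: (3,29)→(3,20.5)  cross = 3·20.5 − 3·29 = -25.5000; (r_i+r_j)·cross = 6·-25.5000 = -153.0000
Σcross = 774.2500 → A = |Σcross|/2 = 387.1250 mm²
Σ(r_i+r_j)·cross = 24981.3750 → first moment M = |Σ|/6 = 4163.5625
R_c = M/A = 4163.5625/387.1250 = 10.7551 mm
θ = 181° = 3.159046 rad
V = θ·R_c·A = 3.159046·10.7551·387.1250 = 13152.885 mm³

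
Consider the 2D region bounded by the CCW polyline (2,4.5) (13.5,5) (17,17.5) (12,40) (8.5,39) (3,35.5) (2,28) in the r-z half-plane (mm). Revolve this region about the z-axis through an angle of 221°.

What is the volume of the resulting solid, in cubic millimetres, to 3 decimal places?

Volume = 14195.780 mm³

Profile (r,z), 7 vertices: (2,4.5) (13.5,5) (17,17.5) (12,40) (8.5,39) (3,35.5) (2,28)
edge 0: (2,4.5)→(13.5,5)  cross = 2·5 − 13.5·4.5 = -50.7500; (r_i+r_j)·cross = 15.5·-50.7500 = -786.6250
edge 1: (13.5,5)→(17,17.5)  cross = 13.5·17.5 − 17·5 = 151.2500; (r_i+r_j)·cross = 30.5·151.2500 = 4613.1250
edge 2: (17,17.5)→(12,40)  cross = 17·40 − 12·17.5 = 470.0000; (r_i+r_j)·cross = 29·470.0000 = 13630.0000
edge 3: (12,40)→(8.5,39)  cross = 12·39 − 8.5·40 = 128.0000; (r_i+r_j)·cross = 20.5·128.0000 = 2624.0000
edge 4: (8.5,39)→(3,35.5)  cross = 8.5·35.5 − 3·39 = 184.7500; (r_i+r_j)·cross = 11.5·184.7500 = 2124.6250
edge 5: (3,35.5)→(2,28)  cross = 3·28 − 2·35.5 = 13.0000; (r_i+r_j)·cross = 5·13.0000 = 65.0000
edge 6: (2,28)→(2,4.5)  cross = 2·4.5 − 2·28 = -47.0000; (r_i+r_j)·cross = 4·-47.0000 = -188.0000
Σcross = 849.2500 → A = |Σcross|/2 = 424.6250 mm²
Σ(r_i+r_j)·cross = 22082.1250 → first moment M = |Σ|/6 = 3680.3542
R_c = M/A = 3680.3542/424.6250 = 8.6673 mm
θ = 221° = 3.857178 rad
V = θ·R_c·A = 3.857178·8.6673·424.6250 = 14195.780 mm³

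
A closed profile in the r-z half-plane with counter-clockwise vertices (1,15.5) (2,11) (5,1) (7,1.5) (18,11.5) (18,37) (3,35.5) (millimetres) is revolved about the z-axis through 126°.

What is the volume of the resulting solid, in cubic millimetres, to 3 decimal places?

Profile (r,z), 7 vertices: (1,15.5) (2,11) (5,1) (7,1.5) (18,11.5) (18,37) (3,35.5)
edge 0: (1,15.5)→(2,11)  cross = 1·11 − 2·15.5 = -20.0000; (r_i+r_j)·cross = 3·-20.0000 = -60.0000
edge 1: (2,11)→(5,1)  cross = 2·1 − 5·11 = -53.0000; (r_i+r_j)·cross = 7·-53.0000 = -371.0000
edge 2: (5,1)→(7,1.5)  cross = 5·1.5 − 7·1 = 0.5000; (r_i+r_j)·cross = 12·0.5000 = 6.0000
edge 3: (7,1.5)→(18,11.5)  cross = 7·11.5 − 18·1.5 = 53.5000; (r_i+r_j)·cross = 25·53.5000 = 1337.5000
edge 4: (18,11.5)→(18,37)  cross = 18·37 − 18·11.5 = 459.0000; (r_i+r_j)·cross = 36·459.0000 = 16524.0000
edge 5: (18,37)→(3,35.5)  cross = 18·35.5 − 3·37 = 528.0000; (r_i+r_j)·cross = 21·528.0000 = 11088.0000
edge 6: (3,35.5)→(1,15.5)  cross = 3·15.5 − 1·35.5 = 11.0000; (r_i+r_j)·cross = 4·11.0000 = 44.0000
Σcross = 979.0000 → A = |Σcross|/2 = 489.5000 mm²
Σ(r_i+r_j)·cross = 28568.5000 → first moment M = |Σ|/6 = 4761.4167
R_c = M/A = 4761.4167/489.5000 = 9.7271 mm
θ = 126° = 2.199115 rad
V = θ·R_c·A = 2.199115·9.7271·489.5000 = 10470.902 mm³

Volume = 10470.902 mm³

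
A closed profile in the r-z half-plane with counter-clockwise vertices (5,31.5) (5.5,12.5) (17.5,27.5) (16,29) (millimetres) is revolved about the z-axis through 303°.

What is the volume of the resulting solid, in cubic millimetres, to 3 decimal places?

Volume = 6244.547 mm³

Profile (r,z), 4 vertices: (5,31.5) (5.5,12.5) (17.5,27.5) (16,29)
edge 0: (5,31.5)→(5.5,12.5)  cross = 5·12.5 − 5.5·31.5 = -110.7500; (r_i+r_j)·cross = 10.5·-110.7500 = -1162.8750
edge 1: (5.5,12.5)→(17.5,27.5)  cross = 5.5·27.5 − 17.5·12.5 = -67.5000; (r_i+r_j)·cross = 23·-67.5000 = -1552.5000
edge 2: (17.5,27.5)→(16,29)  cross = 17.5·29 − 16·27.5 = 67.5000; (r_i+r_j)·cross = 33.5·67.5000 = 2261.2500
edge 3: (16,29)→(5,31.5)  cross = 16·31.5 − 5·29 = 359.0000; (r_i+r_j)·cross = 21·359.0000 = 7539.0000
Σcross = 248.2500 → A = |Σcross|/2 = 124.1250 mm²
Σ(r_i+r_j)·cross = 7084.8750 → first moment M = |Σ|/6 = 1180.8125
R_c = M/A = 1180.8125/124.1250 = 9.5131 mm
θ = 303° = 5.288348 rad
V = θ·R_c·A = 5.288348·9.5131·124.1250 = 6244.547 mm³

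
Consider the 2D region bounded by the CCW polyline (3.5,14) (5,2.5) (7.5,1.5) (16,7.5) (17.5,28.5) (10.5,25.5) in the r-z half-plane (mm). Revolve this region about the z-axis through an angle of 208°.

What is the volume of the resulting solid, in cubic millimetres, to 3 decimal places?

Profile (r,z), 6 vertices: (3.5,14) (5,2.5) (7.5,1.5) (16,7.5) (17.5,28.5) (10.5,25.5)
edge 0: (3.5,14)→(5,2.5)  cross = 3.5·2.5 − 5·14 = -61.2500; (r_i+r_j)·cross = 8.5·-61.2500 = -520.6250
edge 1: (5,2.5)→(7.5,1.5)  cross = 5·1.5 − 7.5·2.5 = -11.2500; (r_i+r_j)·cross = 12.5·-11.2500 = -140.6250
edge 2: (7.5,1.5)→(16,7.5)  cross = 7.5·7.5 − 16·1.5 = 32.2500; (r_i+r_j)·cross = 23.5·32.2500 = 757.8750
edge 3: (16,7.5)→(17.5,28.5)  cross = 16·28.5 − 17.5·7.5 = 324.7500; (r_i+r_j)·cross = 33.5·324.7500 = 10879.1250
edge 4: (17.5,28.5)→(10.5,25.5)  cross = 17.5·25.5 − 10.5·28.5 = 147.0000; (r_i+r_j)·cross = 28·147.0000 = 4116.0000
edge 5: (10.5,25.5)→(3.5,14)  cross = 10.5·14 − 3.5·25.5 = 57.7500; (r_i+r_j)·cross = 14·57.7500 = 808.5000
Σcross = 489.2500 → A = |Σcross|/2 = 244.6250 mm²
Σ(r_i+r_j)·cross = 15900.2500 → first moment M = |Σ|/6 = 2650.0417
R_c = M/A = 2650.0417/244.6250 = 10.8331 mm
θ = 208° = 3.630285 rad
V = θ·R_c·A = 3.630285·10.8331·244.6250 = 9620.406 mm³

Volume = 9620.406 mm³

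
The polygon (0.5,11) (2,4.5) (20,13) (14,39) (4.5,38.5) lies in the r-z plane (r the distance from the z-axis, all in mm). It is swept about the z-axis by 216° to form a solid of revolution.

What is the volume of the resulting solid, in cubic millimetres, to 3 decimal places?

Volume = 16179.595 mm³

Profile (r,z), 5 vertices: (0.5,11) (2,4.5) (20,13) (14,39) (4.5,38.5)
edge 0: (0.5,11)→(2,4.5)  cross = 0.5·4.5 − 2·11 = -19.7500; (r_i+r_j)·cross = 2.5·-19.7500 = -49.3750
edge 1: (2,4.5)→(20,13)  cross = 2·13 − 20·4.5 = -64.0000; (r_i+r_j)·cross = 22·-64.0000 = -1408.0000
edge 2: (20,13)→(14,39)  cross = 20·39 − 14·13 = 598.0000; (r_i+r_j)·cross = 34·598.0000 = 20332.0000
edge 3: (14,39)→(4.5,38.5)  cross = 14·38.5 − 4.5·39 = 363.5000; (r_i+r_j)·cross = 18.5·363.5000 = 6724.7500
edge 4: (4.5,38.5)→(0.5,11)  cross = 4.5·11 − 0.5·38.5 = 30.2500; (r_i+r_j)·cross = 5·30.2500 = 151.2500
Σcross = 908.0000 → A = |Σcross|/2 = 454.0000 mm²
Σ(r_i+r_j)·cross = 25750.6250 → first moment M = |Σ|/6 = 4291.7708
R_c = M/A = 4291.7708/454.0000 = 9.4532 mm
θ = 216° = 3.769911 rad
V = θ·R_c·A = 3.769911·9.4532·454.0000 = 16179.595 mm³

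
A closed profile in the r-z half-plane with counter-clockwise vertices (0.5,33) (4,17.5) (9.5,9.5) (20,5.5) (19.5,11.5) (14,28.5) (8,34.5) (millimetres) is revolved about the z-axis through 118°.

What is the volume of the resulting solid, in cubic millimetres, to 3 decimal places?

Profile (r,z), 7 vertices: (0.5,33) (4,17.5) (9.5,9.5) (20,5.5) (19.5,11.5) (14,28.5) (8,34.5)
edge 0: (0.5,33)→(4,17.5)  cross = 0.5·17.5 − 4·33 = -123.2500; (r_i+r_j)·cross = 4.5·-123.2500 = -554.6250
edge 1: (4,17.5)→(9.5,9.5)  cross = 4·9.5 − 9.5·17.5 = -128.2500; (r_i+r_j)·cross = 13.5·-128.2500 = -1731.3750
edge 2: (9.5,9.5)→(20,5.5)  cross = 9.5·5.5 − 20·9.5 = -137.7500; (r_i+r_j)·cross = 29.5·-137.7500 = -4063.6250
edge 3: (20,5.5)→(19.5,11.5)  cross = 20·11.5 − 19.5·5.5 = 122.7500; (r_i+r_j)·cross = 39.5·122.7500 = 4848.6250
edge 4: (19.5,11.5)→(14,28.5)  cross = 19.5·28.5 − 14·11.5 = 394.7500; (r_i+r_j)·cross = 33.5·394.7500 = 13224.1250
edge 5: (14,28.5)→(8,34.5)  cross = 14·34.5 − 8·28.5 = 255.0000; (r_i+r_j)·cross = 22·255.0000 = 5610.0000
edge 6: (8,34.5)→(0.5,33)  cross = 8·33 − 0.5·34.5 = 246.7500; (r_i+r_j)·cross = 8.5·246.7500 = 2097.3750
Σcross = 630.0000 → A = |Σcross|/2 = 315.0000 mm²
Σ(r_i+r_j)·cross = 19430.5000 → first moment M = |Σ|/6 = 3238.4167
R_c = M/A = 3238.4167/315.0000 = 10.2807 mm
θ = 118° = 2.059489 rad
V = θ·R_c·A = 2.059489·10.2807·315.0000 = 6669.482 mm³

Volume = 6669.482 mm³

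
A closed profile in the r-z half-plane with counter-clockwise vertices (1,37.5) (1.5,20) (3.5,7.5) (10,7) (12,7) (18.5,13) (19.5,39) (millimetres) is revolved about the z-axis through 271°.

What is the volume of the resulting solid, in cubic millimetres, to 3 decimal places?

Profile (r,z), 7 vertices: (1,37.5) (1.5,20) (3.5,7.5) (10,7) (12,7) (18.5,13) (19.5,39)
edge 0: (1,37.5)→(1.5,20)  cross = 1·20 − 1.5·37.5 = -36.2500; (r_i+r_j)·cross = 2.5·-36.2500 = -90.6250
edge 1: (1.5,20)→(3.5,7.5)  cross = 1.5·7.5 − 3.5·20 = -58.7500; (r_i+r_j)·cross = 5·-58.7500 = -293.7500
edge 2: (3.5,7.5)→(10,7)  cross = 3.5·7 − 10·7.5 = -50.5000; (r_i+r_j)·cross = 13.5·-50.5000 = -681.7500
edge 3: (10,7)→(12,7)  cross = 10·7 − 12·7 = -14.0000; (r_i+r_j)·cross = 22·-14.0000 = -308.0000
edge 4: (12,7)→(18.5,13)  cross = 12·13 − 18.5·7 = 26.5000; (r_i+r_j)·cross = 30.5·26.5000 = 808.2500
edge 5: (18.5,13)→(19.5,39)  cross = 18.5·39 − 19.5·13 = 468.0000; (r_i+r_j)·cross = 38·468.0000 = 17784.0000
edge 6: (19.5,39)→(1,37.5)  cross = 19.5·37.5 − 1·39 = 692.2500; (r_i+r_j)·cross = 20.5·692.2500 = 14191.1250
Σcross = 1027.2500 → A = |Σcross|/2 = 513.6250 mm²
Σ(r_i+r_j)·cross = 31409.2500 → first moment M = |Σ|/6 = 5234.8750
R_c = M/A = 5234.8750/513.6250 = 10.1920 mm
θ = 271° = 4.729842 rad
V = θ·R_c·A = 4.729842·10.1920·513.6250 = 24760.133 mm³

Volume = 24760.133 mm³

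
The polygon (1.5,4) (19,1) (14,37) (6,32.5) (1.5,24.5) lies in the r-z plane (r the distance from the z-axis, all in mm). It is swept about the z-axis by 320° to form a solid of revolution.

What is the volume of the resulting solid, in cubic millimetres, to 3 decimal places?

Profile (r,z), 5 vertices: (1.5,4) (19,1) (14,37) (6,32.5) (1.5,24.5)
edge 0: (1.5,4)→(19,1)  cross = 1.5·1 − 19·4 = -74.5000; (r_i+r_j)·cross = 20.5·-74.5000 = -1527.2500
edge 1: (19,1)→(14,37)  cross = 19·37 − 14·1 = 689.0000; (r_i+r_j)·cross = 33·689.0000 = 22737.0000
edge 2: (14,37)→(6,32.5)  cross = 14·32.5 − 6·37 = 233.0000; (r_i+r_j)·cross = 20·233.0000 = 4660.0000
edge 3: (6,32.5)→(1.5,24.5)  cross = 6·24.5 − 1.5·32.5 = 98.2500; (r_i+r_j)·cross = 7.5·98.2500 = 736.8750
edge 4: (1.5,24.5)→(1.5,4)  cross = 1.5·4 − 1.5·24.5 = -30.7500; (r_i+r_j)·cross = 3·-30.7500 = -92.2500
Σcross = 915.0000 → A = |Σcross|/2 = 457.5000 mm²
Σ(r_i+r_j)·cross = 26514.3750 → first moment M = |Σ|/6 = 4419.0625
R_c = M/A = 4419.0625/457.5000 = 9.6592 mm
θ = 320° = 5.585054 rad
V = θ·R_c·A = 5.585054·9.6592·457.5000 = 24680.701 mm³

Volume = 24680.701 mm³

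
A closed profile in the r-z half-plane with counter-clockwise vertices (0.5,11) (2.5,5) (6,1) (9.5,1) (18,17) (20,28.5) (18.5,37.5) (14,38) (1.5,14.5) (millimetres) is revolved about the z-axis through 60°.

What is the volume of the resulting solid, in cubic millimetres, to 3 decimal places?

Profile (r,z), 9 vertices: (0.5,11) (2.5,5) (6,1) (9.5,1) (18,17) (20,28.5) (18.5,37.5) (14,38) (1.5,14.5)
edge 0: (0.5,11)→(2.5,5)  cross = 0.5·5 − 2.5·11 = -25.0000; (r_i+r_j)·cross = 3·-25.0000 = -75.0000
edge 1: (2.5,5)→(6,1)  cross = 2.5·1 − 6·5 = -27.5000; (r_i+r_j)·cross = 8.5·-27.5000 = -233.7500
edge 2: (6,1)→(9.5,1)  cross = 6·1 − 9.5·1 = -3.5000; (r_i+r_j)·cross = 15.5·-3.5000 = -54.2500
edge 3: (9.5,1)→(18,17)  cross = 9.5·17 − 18·1 = 143.5000; (r_i+r_j)·cross = 27.5·143.5000 = 3946.2500
edge 4: (18,17)→(20,28.5)  cross = 18·28.5 − 20·17 = 173.0000; (r_i+r_j)·cross = 38·173.0000 = 6574.0000
edge 5: (20,28.5)→(18.5,37.5)  cross = 20·37.5 − 18.5·28.5 = 222.7500; (r_i+r_j)·cross = 38.5·222.7500 = 8575.8750
edge 6: (18.5,37.5)→(14,38)  cross = 18.5·38 − 14·37.5 = 178.0000; (r_i+r_j)·cross = 32.5·178.0000 = 5785.0000
edge 7: (14,38)→(1.5,14.5)  cross = 14·14.5 − 1.5·38 = 146.0000; (r_i+r_j)·cross = 15.5·146.0000 = 2263.0000
edge 8: (1.5,14.5)→(0.5,11)  cross = 1.5·11 − 0.5·14.5 = 9.2500; (r_i+r_j)·cross = 2·9.2500 = 18.5000
Σcross = 816.5000 → A = |Σcross|/2 = 408.2500 mm²
Σ(r_i+r_j)·cross = 26799.6250 → first moment M = |Σ|/6 = 4466.6042
R_c = M/A = 4466.6042/408.2500 = 10.9409 mm
θ = 60° = 1.047198 rad
V = θ·R_c·A = 1.047198·10.9409·408.2500 = 4677.417 mm³

Volume = 4677.417 mm³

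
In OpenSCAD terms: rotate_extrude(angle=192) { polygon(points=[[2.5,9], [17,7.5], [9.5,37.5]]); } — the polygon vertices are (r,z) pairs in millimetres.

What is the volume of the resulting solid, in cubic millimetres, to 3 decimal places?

Volume = 6863.333 mm³

Profile (r,z), 3 vertices: (2.5,9) (17,7.5) (9.5,37.5)
edge 0: (2.5,9)→(17,7.5)  cross = 2.5·7.5 − 17·9 = -134.2500; (r_i+r_j)·cross = 19.5·-134.2500 = -2617.8750
edge 1: (17,7.5)→(9.5,37.5)  cross = 17·37.5 − 9.5·7.5 = 566.2500; (r_i+r_j)·cross = 26.5·566.2500 = 15005.6250
edge 2: (9.5,37.5)→(2.5,9)  cross = 9.5·9 − 2.5·37.5 = -8.2500; (r_i+r_j)·cross = 12·-8.2500 = -99.0000
Σcross = 423.7500 → A = |Σcross|/2 = 211.8750 mm²
Σ(r_i+r_j)·cross = 12288.7500 → first moment M = |Σ|/6 = 2048.1250
R_c = M/A = 2048.1250/211.8750 = 9.6667 mm
θ = 192° = 3.351032 rad
V = θ·R_c·A = 3.351032·9.6667·211.8750 = 6863.333 mm³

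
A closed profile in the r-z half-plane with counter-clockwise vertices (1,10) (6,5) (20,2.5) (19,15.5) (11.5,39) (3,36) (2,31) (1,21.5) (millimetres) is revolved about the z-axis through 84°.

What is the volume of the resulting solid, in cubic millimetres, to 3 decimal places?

Profile (r,z), 8 vertices: (1,10) (6,5) (20,2.5) (19,15.5) (11.5,39) (3,36) (2,31) (1,21.5)
edge 0: (1,10)→(6,5)  cross = 1·5 − 6·10 = -55.0000; (r_i+r_j)·cross = 7·-55.0000 = -385.0000
edge 1: (6,5)→(20,2.5)  cross = 6·2.5 − 20·5 = -85.0000; (r_i+r_j)·cross = 26·-85.0000 = -2210.0000
edge 2: (20,2.5)→(19,15.5)  cross = 20·15.5 − 19·2.5 = 262.5000; (r_i+r_j)·cross = 39·262.5000 = 10237.5000
edge 3: (19,15.5)→(11.5,39)  cross = 19·39 − 11.5·15.5 = 562.7500; (r_i+r_j)·cross = 30.5·562.7500 = 17163.8750
edge 4: (11.5,39)→(3,36)  cross = 11.5·36 − 3·39 = 297.0000; (r_i+r_j)·cross = 14.5·297.0000 = 4306.5000
edge 5: (3,36)→(2,31)  cross = 3·31 − 2·36 = 21.0000; (r_i+r_j)·cross = 5·21.0000 = 105.0000
edge 6: (2,31)→(1,21.5)  cross = 2·21.5 − 1·31 = 12.0000; (r_i+r_j)·cross = 3·12.0000 = 36.0000
edge 7: (1,21.5)→(1,10)  cross = 1·10 − 1·21.5 = -11.5000; (r_i+r_j)·cross = 2·-11.5000 = -23.0000
Σcross = 1003.7500 → A = |Σcross|/2 = 501.8750 mm²
Σ(r_i+r_j)·cross = 29230.8750 → first moment M = |Σ|/6 = 4871.8125
R_c = M/A = 4871.8125/501.8750 = 9.7072 mm
θ = 84° = 1.466077 rad
V = θ·R_c·A = 1.466077·9.7072·501.8750 = 7142.450 mm³

Volume = 7142.450 mm³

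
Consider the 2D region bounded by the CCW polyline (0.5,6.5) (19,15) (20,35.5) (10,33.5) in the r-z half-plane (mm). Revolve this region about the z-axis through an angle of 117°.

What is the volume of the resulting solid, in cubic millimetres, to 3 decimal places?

Profile (r,z), 4 vertices: (0.5,6.5) (19,15) (20,35.5) (10,33.5)
edge 0: (0.5,6.5)→(19,15)  cross = 0.5·15 − 19·6.5 = -116.0000; (r_i+r_j)·cross = 19.5·-116.0000 = -2262.0000
edge 1: (19,15)→(20,35.5)  cross = 19·35.5 − 20·15 = 374.5000; (r_i+r_j)·cross = 39·374.5000 = 14605.5000
edge 2: (20,35.5)→(10,33.5)  cross = 20·33.5 − 10·35.5 = 315.0000; (r_i+r_j)·cross = 30·315.0000 = 9450.0000
edge 3: (10,33.5)→(0.5,6.5)  cross = 10·6.5 − 0.5·33.5 = 48.2500; (r_i+r_j)·cross = 10.5·48.2500 = 506.6250
Σcross = 621.7500 → A = |Σcross|/2 = 310.8750 mm²
Σ(r_i+r_j)·cross = 22300.1250 → first moment M = |Σ|/6 = 3716.6875
R_c = M/A = 3716.6875/310.8750 = 11.9556 mm
θ = 117° = 2.042035 rad
V = θ·R_c·A = 2.042035·11.9556·310.8750 = 7589.607 mm³

Volume = 7589.607 mm³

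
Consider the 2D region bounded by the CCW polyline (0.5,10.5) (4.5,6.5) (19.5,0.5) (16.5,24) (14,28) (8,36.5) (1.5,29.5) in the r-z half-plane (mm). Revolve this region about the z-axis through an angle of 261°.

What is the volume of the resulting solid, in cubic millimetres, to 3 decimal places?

Volume = 19150.426 mm³

Profile (r,z), 7 vertices: (0.5,10.5) (4.5,6.5) (19.5,0.5) (16.5,24) (14,28) (8,36.5) (1.5,29.5)
edge 0: (0.5,10.5)→(4.5,6.5)  cross = 0.5·6.5 − 4.5·10.5 = -44.0000; (r_i+r_j)·cross = 5·-44.0000 = -220.0000
edge 1: (4.5,6.5)→(19.5,0.5)  cross = 4.5·0.5 − 19.5·6.5 = -124.5000; (r_i+r_j)·cross = 24·-124.5000 = -2988.0000
edge 2: (19.5,0.5)→(16.5,24)  cross = 19.5·24 − 16.5·0.5 = 459.7500; (r_i+r_j)·cross = 36·459.7500 = 16551.0000
edge 3: (16.5,24)→(14,28)  cross = 16.5·28 − 14·24 = 126.0000; (r_i+r_j)·cross = 30.5·126.0000 = 3843.0000
edge 4: (14,28)→(8,36.5)  cross = 14·36.5 − 8·28 = 287.0000; (r_i+r_j)·cross = 22·287.0000 = 6314.0000
edge 5: (8,36.5)→(1.5,29.5)  cross = 8·29.5 − 1.5·36.5 = 181.2500; (r_i+r_j)·cross = 9.5·181.2500 = 1721.8750
edge 6: (1.5,29.5)→(0.5,10.5)  cross = 1.5·10.5 − 0.5·29.5 = 1.0000; (r_i+r_j)·cross = 2·1.0000 = 2.0000
Σcross = 886.5000 → A = |Σcross|/2 = 443.2500 mm²
Σ(r_i+r_j)·cross = 25223.8750 → first moment M = |Σ|/6 = 4203.9792
R_c = M/A = 4203.9792/443.2500 = 9.4844 mm
θ = 261° = 4.555309 rad
V = θ·R_c·A = 4.555309·9.4844·443.2500 = 19150.426 mm³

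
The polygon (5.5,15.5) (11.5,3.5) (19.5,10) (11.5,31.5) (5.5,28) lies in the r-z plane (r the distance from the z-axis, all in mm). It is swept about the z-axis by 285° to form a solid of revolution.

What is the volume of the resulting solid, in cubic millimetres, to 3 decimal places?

Profile (r,z), 5 vertices: (5.5,15.5) (11.5,3.5) (19.5,10) (11.5,31.5) (5.5,28)
edge 0: (5.5,15.5)→(11.5,3.5)  cross = 5.5·3.5 − 11.5·15.5 = -159.0000; (r_i+r_j)·cross = 17·-159.0000 = -2703.0000
edge 1: (11.5,3.5)→(19.5,10)  cross = 11.5·10 − 19.5·3.5 = 46.7500; (r_i+r_j)·cross = 31·46.7500 = 1449.2500
edge 2: (19.5,10)→(11.5,31.5)  cross = 19.5·31.5 − 11.5·10 = 499.2500; (r_i+r_j)·cross = 31·499.2500 = 15476.7500
edge 3: (11.5,31.5)→(5.5,28)  cross = 11.5·28 − 5.5·31.5 = 148.7500; (r_i+r_j)·cross = 17·148.7500 = 2528.7500
edge 4: (5.5,28)→(5.5,15.5)  cross = 5.5·15.5 − 5.5·28 = -68.7500; (r_i+r_j)·cross = 11·-68.7500 = -756.2500
Σcross = 467.0000 → A = |Σcross|/2 = 233.5000 mm²
Σ(r_i+r_j)·cross = 15995.5000 → first moment M = |Σ|/6 = 2665.9167
R_c = M/A = 2665.9167/233.5000 = 11.4172 mm
θ = 285° = 4.974188 rad
V = θ·R_c·A = 4.974188·11.4172·233.5000 = 13260.772 mm³

Volume = 13260.772 mm³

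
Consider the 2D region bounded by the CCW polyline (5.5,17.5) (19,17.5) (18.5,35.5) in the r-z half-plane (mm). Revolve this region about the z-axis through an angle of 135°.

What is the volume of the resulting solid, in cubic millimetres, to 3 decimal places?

Profile (r,z), 3 vertices: (5.5,17.5) (19,17.5) (18.5,35.5)
edge 0: (5.5,17.5)→(19,17.5)  cross = 5.5·17.5 − 19·17.5 = -236.2500; (r_i+r_j)·cross = 24.5·-236.2500 = -5788.1250
edge 1: (19,17.5)→(18.5,35.5)  cross = 19·35.5 − 18.5·17.5 = 350.7500; (r_i+r_j)·cross = 37.5·350.7500 = 13153.1250
edge 2: (18.5,35.5)→(5.5,17.5)  cross = 18.5·17.5 − 5.5·35.5 = 128.5000; (r_i+r_j)·cross = 24·128.5000 = 3084.0000
Σcross = 243.0000 → A = |Σcross|/2 = 121.5000 mm²
Σ(r_i+r_j)·cross = 10449.0000 → first moment M = |Σ|/6 = 1741.5000
R_c = M/A = 1741.5000/121.5000 = 14.3333 mm
θ = 135° = 2.356194 rad
V = θ·R_c·A = 2.356194·14.3333·121.5000 = 4103.313 mm³

Volume = 4103.313 mm³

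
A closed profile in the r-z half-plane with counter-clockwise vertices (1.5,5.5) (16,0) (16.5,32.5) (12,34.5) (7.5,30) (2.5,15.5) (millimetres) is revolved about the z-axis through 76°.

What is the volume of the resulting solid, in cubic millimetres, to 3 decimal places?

Profile (r,z), 6 vertices: (1.5,5.5) (16,0) (16.5,32.5) (12,34.5) (7.5,30) (2.5,15.5)
edge 0: (1.5,5.5)→(16,0)  cross = 1.5·0 − 16·5.5 = -88.0000; (r_i+r_j)·cross = 17.5·-88.0000 = -1540.0000
edge 1: (16,0)→(16.5,32.5)  cross = 16·32.5 − 16.5·0 = 520.0000; (r_i+r_j)·cross = 32.5·520.0000 = 16900.0000
edge 2: (16.5,32.5)→(12,34.5)  cross = 16.5·34.5 − 12·32.5 = 179.2500; (r_i+r_j)·cross = 28.5·179.2500 = 5108.6250
edge 3: (12,34.5)→(7.5,30)  cross = 12·30 − 7.5·34.5 = 101.2500; (r_i+r_j)·cross = 19.5·101.2500 = 1974.3750
edge 4: (7.5,30)→(2.5,15.5)  cross = 7.5·15.5 − 2.5·30 = 41.2500; (r_i+r_j)·cross = 10·41.2500 = 412.5000
edge 5: (2.5,15.5)→(1.5,5.5)  cross = 2.5·5.5 − 1.5·15.5 = -9.5000; (r_i+r_j)·cross = 4·-9.5000 = -38.0000
Σcross = 744.2500 → A = |Σcross|/2 = 372.1250 mm²
Σ(r_i+r_j)·cross = 22817.5000 → first moment M = |Σ|/6 = 3802.9167
R_c = M/A = 3802.9167/372.1250 = 10.2195 mm
θ = 76° = 1.326450 rad
V = θ·R_c·A = 1.326450·10.2195·372.1250 = 5044.380 mm³

Volume = 5044.380 mm³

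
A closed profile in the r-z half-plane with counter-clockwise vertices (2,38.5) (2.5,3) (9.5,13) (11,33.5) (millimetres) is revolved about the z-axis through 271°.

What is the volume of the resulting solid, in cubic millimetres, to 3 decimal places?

Profile (r,z), 4 vertices: (2,38.5) (2.5,3) (9.5,13) (11,33.5)
edge 0: (2,38.5)→(2.5,3)  cross = 2·3 − 2.5·38.5 = -90.2500; (r_i+r_j)·cross = 4.5·-90.2500 = -406.1250
edge 1: (2.5,3)→(9.5,13)  cross = 2.5·13 − 9.5·3 = 4.0000; (r_i+r_j)·cross = 12·4.0000 = 48.0000
edge 2: (9.5,13)→(11,33.5)  cross = 9.5·33.5 − 11·13 = 175.2500; (r_i+r_j)·cross = 20.5·175.2500 = 3592.6250
edge 3: (11,33.5)→(2,38.5)  cross = 11·38.5 − 2·33.5 = 356.5000; (r_i+r_j)·cross = 13·356.5000 = 4634.5000
Σcross = 445.5000 → A = |Σcross|/2 = 222.7500 mm²
Σ(r_i+r_j)·cross = 7869.0000 → first moment M = |Σ|/6 = 1311.5000
R_c = M/A = 1311.5000/222.7500 = 5.8878 mm
θ = 271° = 4.729842 rad
V = θ·R_c·A = 4.729842·5.8878·222.7500 = 6203.188 mm³

Volume = 6203.188 mm³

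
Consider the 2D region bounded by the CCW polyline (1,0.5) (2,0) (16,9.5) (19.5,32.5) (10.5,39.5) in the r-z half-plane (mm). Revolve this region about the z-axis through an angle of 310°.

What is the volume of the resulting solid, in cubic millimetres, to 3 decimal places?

Volume = 22272.183 mm³

Profile (r,z), 5 vertices: (1,0.5) (2,0) (16,9.5) (19.5,32.5) (10.5,39.5)
edge 0: (1,0.5)→(2,0)  cross = 1·0 − 2·0.5 = -1.0000; (r_i+r_j)·cross = 3·-1.0000 = -3.0000
edge 1: (2,0)→(16,9.5)  cross = 2·9.5 − 16·0 = 19.0000; (r_i+r_j)·cross = 18·19.0000 = 342.0000
edge 2: (16,9.5)→(19.5,32.5)  cross = 16·32.5 − 19.5·9.5 = 334.7500; (r_i+r_j)·cross = 35.5·334.7500 = 11883.6250
edge 3: (19.5,32.5)→(10.5,39.5)  cross = 19.5·39.5 − 10.5·32.5 = 429.0000; (r_i+r_j)·cross = 30·429.0000 = 12870.0000
edge 4: (10.5,39.5)→(1,0.5)  cross = 10.5·0.5 − 1·39.5 = -34.2500; (r_i+r_j)·cross = 11.5·-34.2500 = -393.8750
Σcross = 747.5000 → A = |Σcross|/2 = 373.7500 mm²
Σ(r_i+r_j)·cross = 24698.7500 → first moment M = |Σ|/6 = 4116.4583
R_c = M/A = 4116.4583/373.7500 = 11.0139 mm
θ = 310° = 5.410521 rad
V = θ·R_c·A = 5.410521·11.0139·373.7500 = 22272.183 mm³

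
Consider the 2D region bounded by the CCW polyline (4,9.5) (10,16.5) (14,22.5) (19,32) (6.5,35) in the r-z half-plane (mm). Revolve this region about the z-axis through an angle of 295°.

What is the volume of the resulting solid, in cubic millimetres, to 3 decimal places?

Volume = 9403.603 mm³

Profile (r,z), 5 vertices: (4,9.5) (10,16.5) (14,22.5) (19,32) (6.5,35)
edge 0: (4,9.5)→(10,16.5)  cross = 4·16.5 − 10·9.5 = -29.0000; (r_i+r_j)·cross = 14·-29.0000 = -406.0000
edge 1: (10,16.5)→(14,22.5)  cross = 10·22.5 − 14·16.5 = -6.0000; (r_i+r_j)·cross = 24·-6.0000 = -144.0000
edge 2: (14,22.5)→(19,32)  cross = 14·32 − 19·22.5 = 20.5000; (r_i+r_j)·cross = 33·20.5000 = 676.5000
edge 3: (19,32)→(6.5,35)  cross = 19·35 − 6.5·32 = 457.0000; (r_i+r_j)·cross = 25.5·457.0000 = 11653.5000
edge 4: (6.5,35)→(4,9.5)  cross = 6.5·9.5 − 4·35 = -78.2500; (r_i+r_j)·cross = 10.5·-78.2500 = -821.6250
Σcross = 364.2500 → A = |Σcross|/2 = 182.1250 mm²
Σ(r_i+r_j)·cross = 10958.3750 → first moment M = |Σ|/6 = 1826.3958
R_c = M/A = 1826.3958/182.1250 = 10.0283 mm
θ = 295° = 5.148721 rad
V = θ·R_c·A = 5.148721·10.0283·182.1250 = 9403.603 mm³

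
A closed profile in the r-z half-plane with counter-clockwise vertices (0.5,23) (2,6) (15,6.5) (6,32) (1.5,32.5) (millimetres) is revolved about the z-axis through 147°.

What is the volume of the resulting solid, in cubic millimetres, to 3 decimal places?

Profile (r,z), 5 vertices: (0.5,23) (2,6) (15,6.5) (6,32) (1.5,32.5)
edge 0: (0.5,23)→(2,6)  cross = 0.5·6 − 2·23 = -43.0000; (r_i+r_j)·cross = 2.5·-43.0000 = -107.5000
edge 1: (2,6)→(15,6.5)  cross = 2·6.5 − 15·6 = -77.0000; (r_i+r_j)·cross = 17·-77.0000 = -1309.0000
edge 2: (15,6.5)→(6,32)  cross = 15·32 − 6·6.5 = 441.0000; (r_i+r_j)·cross = 21·441.0000 = 9261.0000
edge 3: (6,32)→(1.5,32.5)  cross = 6·32.5 − 1.5·32 = 147.0000; (r_i+r_j)·cross = 7.5·147.0000 = 1102.5000
edge 4: (1.5,32.5)→(0.5,23)  cross = 1.5·23 − 0.5·32.5 = 18.2500; (r_i+r_j)·cross = 2·18.2500 = 36.5000
Σcross = 486.2500 → A = |Σcross|/2 = 243.1250 mm²
Σ(r_i+r_j)·cross = 8983.5000 → first moment M = |Σ|/6 = 1497.2500
R_c = M/A = 1497.2500/243.1250 = 6.1584 mm
θ = 147° = 2.565634 rad
V = θ·R_c·A = 2.565634·6.1584·243.1250 = 3841.396 mm³

Volume = 3841.396 mm³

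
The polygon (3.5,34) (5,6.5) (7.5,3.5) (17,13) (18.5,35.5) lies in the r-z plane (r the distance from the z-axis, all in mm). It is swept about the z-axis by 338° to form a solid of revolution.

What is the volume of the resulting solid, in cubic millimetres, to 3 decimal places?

Profile (r,z), 5 vertices: (3.5,34) (5,6.5) (7.5,3.5) (17,13) (18.5,35.5)
edge 0: (3.5,34)→(5,6.5)  cross = 3.5·6.5 − 5·34 = -147.2500; (r_i+r_j)·cross = 8.5·-147.2500 = -1251.6250
edge 1: (5,6.5)→(7.5,3.5)  cross = 5·3.5 − 7.5·6.5 = -31.2500; (r_i+r_j)·cross = 12.5·-31.2500 = -390.6250
edge 2: (7.5,3.5)→(17,13)  cross = 7.5·13 − 17·3.5 = 38.0000; (r_i+r_j)·cross = 24.5·38.0000 = 931.0000
edge 3: (17,13)→(18.5,35.5)  cross = 17·35.5 − 18.5·13 = 363.0000; (r_i+r_j)·cross = 35.5·363.0000 = 12886.5000
edge 4: (18.5,35.5)→(3.5,34)  cross = 18.5·34 − 3.5·35.5 = 504.7500; (r_i+r_j)·cross = 22·504.7500 = 11104.5000
Σcross = 727.2500 → A = |Σcross|/2 = 363.6250 mm²
Σ(r_i+r_j)·cross = 23279.7500 → first moment M = |Σ|/6 = 3879.9583
R_c = M/A = 3879.9583/363.6250 = 10.6702 mm
θ = 338° = 5.899213 rad
V = θ·R_c·A = 5.899213·10.6702·363.6250 = 22888.700 mm³

Volume = 22888.700 mm³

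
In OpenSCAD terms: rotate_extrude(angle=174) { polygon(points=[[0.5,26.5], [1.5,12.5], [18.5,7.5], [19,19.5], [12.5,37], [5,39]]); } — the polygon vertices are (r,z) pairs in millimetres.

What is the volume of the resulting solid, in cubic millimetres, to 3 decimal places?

Profile (r,z), 6 vertices: (0.5,26.5) (1.5,12.5) (18.5,7.5) (19,19.5) (12.5,37) (5,39)
edge 0: (0.5,26.5)→(1.5,12.5)  cross = 0.5·12.5 − 1.5·26.5 = -33.5000; (r_i+r_j)·cross = 2·-33.5000 = -67.0000
edge 1: (1.5,12.5)→(18.5,7.5)  cross = 1.5·7.5 − 18.5·12.5 = -220.0000; (r_i+r_j)·cross = 20·-220.0000 = -4400.0000
edge 2: (18.5,7.5)→(19,19.5)  cross = 18.5·19.5 − 19·7.5 = 218.2500; (r_i+r_j)·cross = 37.5·218.2500 = 8184.3750
edge 3: (19,19.5)→(12.5,37)  cross = 19·37 − 12.5·19.5 = 459.2500; (r_i+r_j)·cross = 31.5·459.2500 = 14466.3750
edge 4: (12.5,37)→(5,39)  cross = 12.5·39 − 5·37 = 302.5000; (r_i+r_j)·cross = 17.5·302.5000 = 5293.7500
edge 5: (5,39)→(0.5,26.5)  cross = 5·26.5 − 0.5·39 = 113.0000; (r_i+r_j)·cross = 5.5·113.0000 = 621.5000
Σcross = 839.5000 → A = |Σcross|/2 = 419.7500 mm²
Σ(r_i+r_j)·cross = 24099.0000 → first moment M = |Σ|/6 = 4016.5000
R_c = M/A = 4016.5000/419.7500 = 9.5688 mm
θ = 174° = 3.036873 rad
V = θ·R_c·A = 3.036873·9.5688·419.7500 = 12197.600 mm³

Volume = 12197.600 mm³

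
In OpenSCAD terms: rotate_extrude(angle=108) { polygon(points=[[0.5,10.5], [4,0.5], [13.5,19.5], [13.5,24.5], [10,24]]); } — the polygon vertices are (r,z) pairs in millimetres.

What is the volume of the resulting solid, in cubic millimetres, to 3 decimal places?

Volume = 1795.263 mm³

Profile (r,z), 5 vertices: (0.5,10.5) (4,0.5) (13.5,19.5) (13.5,24.5) (10,24)
edge 0: (0.5,10.5)→(4,0.5)  cross = 0.5·0.5 − 4·10.5 = -41.7500; (r_i+r_j)·cross = 4.5·-41.7500 = -187.8750
edge 1: (4,0.5)→(13.5,19.5)  cross = 4·19.5 − 13.5·0.5 = 71.2500; (r_i+r_j)·cross = 17.5·71.2500 = 1246.8750
edge 2: (13.5,19.5)→(13.5,24.5)  cross = 13.5·24.5 − 13.5·19.5 = 67.5000; (r_i+r_j)·cross = 27·67.5000 = 1822.5000
edge 3: (13.5,24.5)→(10,24)  cross = 13.5·24 − 10·24.5 = 79.0000; (r_i+r_j)·cross = 23.5·79.0000 = 1856.5000
edge 4: (10,24)→(0.5,10.5)  cross = 10·10.5 − 0.5·24 = 93.0000; (r_i+r_j)·cross = 10.5·93.0000 = 976.5000
Σcross = 269.0000 → A = |Σcross|/2 = 134.5000 mm²
Σ(r_i+r_j)·cross = 5714.5000 → first moment M = |Σ|/6 = 952.4167
R_c = M/A = 952.4167/134.5000 = 7.0812 mm
θ = 108° = 1.884956 rad
V = θ·R_c·A = 1.884956·7.0812·134.5000 = 1795.263 mm³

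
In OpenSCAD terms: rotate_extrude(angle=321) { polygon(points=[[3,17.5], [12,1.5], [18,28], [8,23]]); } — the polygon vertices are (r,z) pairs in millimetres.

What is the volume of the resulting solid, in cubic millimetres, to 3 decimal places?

Volume = 11119.576 mm³

Profile (r,z), 4 vertices: (3,17.5) (12,1.5) (18,28) (8,23)
edge 0: (3,17.5)→(12,1.5)  cross = 3·1.5 − 12·17.5 = -205.5000; (r_i+r_j)·cross = 15·-205.5000 = -3082.5000
edge 1: (12,1.5)→(18,28)  cross = 12·28 − 18·1.5 = 309.0000; (r_i+r_j)·cross = 30·309.0000 = 9270.0000
edge 2: (18,28)→(8,23)  cross = 18·23 − 8·28 = 190.0000; (r_i+r_j)·cross = 26·190.0000 = 4940.0000
edge 3: (8,23)→(3,17.5)  cross = 8·17.5 − 3·23 = 71.0000; (r_i+r_j)·cross = 11·71.0000 = 781.0000
Σcross = 364.5000 → A = |Σcross|/2 = 182.2500 mm²
Σ(r_i+r_j)·cross = 11908.5000 → first moment M = |Σ|/6 = 1984.7500
R_c = M/A = 1984.7500/182.2500 = 10.8903 mm
θ = 321° = 5.602507 rad
V = θ·R_c·A = 5.602507·10.8903·182.2500 = 11119.576 mm³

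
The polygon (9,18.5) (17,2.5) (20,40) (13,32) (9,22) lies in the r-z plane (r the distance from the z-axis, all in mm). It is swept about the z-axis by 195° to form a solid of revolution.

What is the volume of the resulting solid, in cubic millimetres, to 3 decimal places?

Profile (r,z), 5 vertices: (9,18.5) (17,2.5) (20,40) (13,32) (9,22)
edge 0: (9,18.5)→(17,2.5)  cross = 9·2.5 − 17·18.5 = -292.0000; (r_i+r_j)·cross = 26·-292.0000 = -7592.0000
edge 1: (17,2.5)→(20,40)  cross = 17·40 − 20·2.5 = 630.0000; (r_i+r_j)·cross = 37·630.0000 = 23310.0000
edge 2: (20,40)→(13,32)  cross = 20·32 − 13·40 = 120.0000; (r_i+r_j)·cross = 33·120.0000 = 3960.0000
edge 3: (13,32)→(9,22)  cross = 13·22 − 9·32 = -2.0000; (r_i+r_j)·cross = 22·-2.0000 = -44.0000
edge 4: (9,22)→(9,18.5)  cross = 9·18.5 − 9·22 = -31.5000; (r_i+r_j)·cross = 18·-31.5000 = -567.0000
Σcross = 424.5000 → A = |Σcross|/2 = 212.2500 mm²
Σ(r_i+r_j)·cross = 19067.0000 → first moment M = |Σ|/6 = 3177.8333
R_c = M/A = 3177.8333/212.2500 = 14.9721 mm
θ = 195° = 3.403392 rad
V = θ·R_c·A = 3.403392·14.9721·212.2500 = 10815.413 mm³

Volume = 10815.413 mm³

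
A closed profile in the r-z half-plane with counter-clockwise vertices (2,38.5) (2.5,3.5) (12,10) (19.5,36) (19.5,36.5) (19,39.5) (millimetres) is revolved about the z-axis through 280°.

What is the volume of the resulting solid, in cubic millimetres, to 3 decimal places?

Volume = 19429.587 mm³

Profile (r,z), 6 vertices: (2,38.5) (2.5,3.5) (12,10) (19.5,36) (19.5,36.5) (19,39.5)
edge 0: (2,38.5)→(2.5,3.5)  cross = 2·3.5 − 2.5·38.5 = -89.2500; (r_i+r_j)·cross = 4.5·-89.2500 = -401.6250
edge 1: (2.5,3.5)→(12,10)  cross = 2.5·10 − 12·3.5 = -17.0000; (r_i+r_j)·cross = 14.5·-17.0000 = -246.5000
edge 2: (12,10)→(19.5,36)  cross = 12·36 − 19.5·10 = 237.0000; (r_i+r_j)·cross = 31.5·237.0000 = 7465.5000
edge 3: (19.5,36)→(19.5,36.5)  cross = 19.5·36.5 − 19.5·36 = 9.7500; (r_i+r_j)·cross = 39·9.7500 = 380.2500
edge 4: (19.5,36.5)→(19,39.5)  cross = 19.5·39.5 − 19·36.5 = 76.7500; (r_i+r_j)·cross = 38.5·76.7500 = 2954.8750
edge 5: (19,39.5)→(2,38.5)  cross = 19·38.5 − 2·39.5 = 652.5000; (r_i+r_j)·cross = 21·652.5000 = 13702.5000
Σcross = 869.7500 → A = |Σcross|/2 = 434.8750 mm²
Σ(r_i+r_j)·cross = 23855.0000 → first moment M = |Σ|/6 = 3975.8333
R_c = M/A = 3975.8333/434.8750 = 9.1425 mm
θ = 280° = 4.886922 rad
V = θ·R_c·A = 4.886922·9.1425·434.8750 = 19429.587 mm³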